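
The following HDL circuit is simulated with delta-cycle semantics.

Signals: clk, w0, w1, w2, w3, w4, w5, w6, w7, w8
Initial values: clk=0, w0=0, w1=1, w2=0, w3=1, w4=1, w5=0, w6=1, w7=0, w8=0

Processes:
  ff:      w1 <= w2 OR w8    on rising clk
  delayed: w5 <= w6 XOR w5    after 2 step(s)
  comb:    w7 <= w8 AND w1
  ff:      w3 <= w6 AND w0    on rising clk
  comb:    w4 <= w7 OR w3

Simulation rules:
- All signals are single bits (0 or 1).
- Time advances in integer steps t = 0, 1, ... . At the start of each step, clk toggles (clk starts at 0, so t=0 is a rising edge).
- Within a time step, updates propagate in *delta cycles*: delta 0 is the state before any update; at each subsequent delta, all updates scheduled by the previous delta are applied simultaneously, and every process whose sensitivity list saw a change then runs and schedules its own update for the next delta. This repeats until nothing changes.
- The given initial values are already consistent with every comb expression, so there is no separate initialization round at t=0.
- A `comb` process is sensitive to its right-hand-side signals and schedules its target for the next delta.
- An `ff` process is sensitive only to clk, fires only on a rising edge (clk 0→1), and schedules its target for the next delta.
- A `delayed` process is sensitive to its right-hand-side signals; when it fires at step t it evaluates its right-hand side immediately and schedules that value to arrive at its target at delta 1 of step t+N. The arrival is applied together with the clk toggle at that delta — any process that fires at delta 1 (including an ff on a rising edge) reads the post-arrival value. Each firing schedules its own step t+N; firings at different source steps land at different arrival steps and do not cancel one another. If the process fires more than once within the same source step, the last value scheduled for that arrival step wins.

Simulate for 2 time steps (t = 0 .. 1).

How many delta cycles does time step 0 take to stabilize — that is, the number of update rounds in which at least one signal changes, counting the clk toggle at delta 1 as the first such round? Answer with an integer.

3

t=0 Δ0: w0=0 w4=1 w6=1 w5=0 clk=0 w2=0 w8=0 w3=1 w7=0 w1=1
  Δ1: clk:0→1
  Δ2: w3:1→0, w1:1→0
  Δ3: w4:1→0
  (3Δ to stable)
t=1 Δ0: w0=0 w4=0 w6=1 w5=0 clk=1 w2=0 w8=0 w3=0 w7=0 w1=0
  Δ1: clk:1→0
  (1Δ to stable)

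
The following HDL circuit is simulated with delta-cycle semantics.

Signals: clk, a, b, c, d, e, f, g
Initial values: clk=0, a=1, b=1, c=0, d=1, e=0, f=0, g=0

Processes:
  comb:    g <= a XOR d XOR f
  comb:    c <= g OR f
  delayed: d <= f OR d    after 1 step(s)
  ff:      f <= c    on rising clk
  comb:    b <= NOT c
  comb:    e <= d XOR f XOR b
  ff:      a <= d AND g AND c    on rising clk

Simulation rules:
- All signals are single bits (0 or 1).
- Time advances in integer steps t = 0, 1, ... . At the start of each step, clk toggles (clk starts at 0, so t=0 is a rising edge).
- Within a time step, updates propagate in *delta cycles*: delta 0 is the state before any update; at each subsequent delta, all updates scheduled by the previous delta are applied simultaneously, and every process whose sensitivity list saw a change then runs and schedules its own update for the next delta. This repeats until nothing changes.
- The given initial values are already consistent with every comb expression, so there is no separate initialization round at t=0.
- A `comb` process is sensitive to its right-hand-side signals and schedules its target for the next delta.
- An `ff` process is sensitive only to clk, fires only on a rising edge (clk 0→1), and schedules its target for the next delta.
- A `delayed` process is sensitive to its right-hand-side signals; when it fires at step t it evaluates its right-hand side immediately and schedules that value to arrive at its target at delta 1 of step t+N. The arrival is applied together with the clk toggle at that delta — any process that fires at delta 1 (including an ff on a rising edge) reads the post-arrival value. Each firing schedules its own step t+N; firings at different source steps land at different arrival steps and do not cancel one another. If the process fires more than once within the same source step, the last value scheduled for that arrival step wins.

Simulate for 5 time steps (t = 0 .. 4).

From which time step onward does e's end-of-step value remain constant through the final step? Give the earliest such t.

2

t=0 Δ0: g=0 clk=0 d=1 e=0 f=0 b=1 c=0 a=1
  Δ1: clk:0→1
  Δ2: a:1→0
  Δ3: g:0→1
  Δ4: c:0→1
  Δ5: b:1→0
  Δ6: e:0→1
  (6Δ to stable)
t=1 Δ0: g=1 clk=1 d=1 e=1 f=0 b=0 c=1 a=0
  Δ1: clk:1→0
  (1Δ to stable)
t=2 Δ0: g=1 clk=0 d=1 e=1 f=0 b=0 c=1 a=0
  Δ1: clk:0→1
  Δ2: f:0→1, a:0→1
  Δ3: e:1→0
  (3Δ to stable)
t=3 Δ0: g=1 clk=1 d=1 e=0 f=1 b=0 c=1 a=1
  Δ1: clk:1→0
  (1Δ to stable)
t=4 Δ0: g=1 clk=0 d=1 e=0 f=1 b=0 c=1 a=1
  Δ1: clk:0→1
  (1Δ to stable)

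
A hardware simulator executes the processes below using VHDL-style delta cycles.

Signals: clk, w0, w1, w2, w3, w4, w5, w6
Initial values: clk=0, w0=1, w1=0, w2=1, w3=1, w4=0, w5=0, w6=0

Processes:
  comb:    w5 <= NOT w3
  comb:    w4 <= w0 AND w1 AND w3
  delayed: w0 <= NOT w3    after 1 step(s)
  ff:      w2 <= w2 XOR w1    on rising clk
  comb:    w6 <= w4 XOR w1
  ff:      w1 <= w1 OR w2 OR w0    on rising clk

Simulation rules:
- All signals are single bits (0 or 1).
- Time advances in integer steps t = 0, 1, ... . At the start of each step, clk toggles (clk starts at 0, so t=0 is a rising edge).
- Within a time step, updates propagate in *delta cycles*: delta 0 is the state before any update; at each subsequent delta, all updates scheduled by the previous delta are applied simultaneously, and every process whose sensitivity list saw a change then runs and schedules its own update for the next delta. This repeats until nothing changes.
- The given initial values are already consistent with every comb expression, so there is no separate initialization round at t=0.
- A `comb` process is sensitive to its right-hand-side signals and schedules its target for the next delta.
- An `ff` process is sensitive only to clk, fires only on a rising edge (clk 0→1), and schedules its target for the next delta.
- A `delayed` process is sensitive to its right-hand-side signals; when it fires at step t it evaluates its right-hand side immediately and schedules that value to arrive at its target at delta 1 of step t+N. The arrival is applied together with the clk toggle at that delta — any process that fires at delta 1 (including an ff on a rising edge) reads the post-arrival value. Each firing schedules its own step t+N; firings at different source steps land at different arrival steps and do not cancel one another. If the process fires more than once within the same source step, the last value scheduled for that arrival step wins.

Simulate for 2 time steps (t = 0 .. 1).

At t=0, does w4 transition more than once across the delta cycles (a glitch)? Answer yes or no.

no

t0.Δ0 w4=0 w6=0 w3=1 w5=0 w2=1 w1=0 clk=0 w0=1
t0.Δ1 w4=0 w6=0 w3=1 w5=0 w2=1 w1=0 clk=1 w0=1
t0.Δ2 w4=0 w6=0 w3=1 w5=0 w2=1 w1=1 clk=1 w0=1
t0.Δ3 w4=1 w6=1 w3=1 w5=0 w2=1 w1=1 clk=1 w0=1
t0.Δ4 w4=1 w6=0 w3=1 w5=0 w2=1 w1=1 clk=1 w0=1
t1.Δ0 w4=1 w6=0 w3=1 w5=0 w2=1 w1=1 clk=1 w0=1
t1.Δ1 w4=1 w6=0 w3=1 w5=0 w2=1 w1=1 clk=0 w0=1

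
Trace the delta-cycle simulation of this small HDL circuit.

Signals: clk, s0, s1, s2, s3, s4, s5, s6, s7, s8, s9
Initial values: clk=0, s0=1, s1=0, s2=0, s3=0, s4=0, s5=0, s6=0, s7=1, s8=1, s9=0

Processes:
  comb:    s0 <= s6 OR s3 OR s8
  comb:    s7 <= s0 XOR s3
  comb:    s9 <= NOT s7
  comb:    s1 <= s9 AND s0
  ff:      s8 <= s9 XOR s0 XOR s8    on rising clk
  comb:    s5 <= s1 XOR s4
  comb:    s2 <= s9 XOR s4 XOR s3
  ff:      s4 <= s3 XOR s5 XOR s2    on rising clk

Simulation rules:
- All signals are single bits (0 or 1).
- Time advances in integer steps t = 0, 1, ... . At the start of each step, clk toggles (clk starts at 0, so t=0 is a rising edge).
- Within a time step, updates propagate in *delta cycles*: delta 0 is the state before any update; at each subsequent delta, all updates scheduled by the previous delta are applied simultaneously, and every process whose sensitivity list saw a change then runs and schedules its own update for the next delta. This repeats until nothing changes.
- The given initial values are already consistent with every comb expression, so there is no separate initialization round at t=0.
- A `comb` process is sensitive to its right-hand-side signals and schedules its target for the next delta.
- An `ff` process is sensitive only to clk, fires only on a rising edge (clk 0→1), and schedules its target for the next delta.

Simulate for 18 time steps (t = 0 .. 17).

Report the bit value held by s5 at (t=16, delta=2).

[bits: s7,s1,s3,s5,s6,s8,s9,s2,s4,clk,s0]
t=0: Δ0=10000100001 Δ1=10000100011 Δ2=10000000011 Δ3=10000000010 Δ4=00000000010 Δ5=00000010010 Δ6=00000011010 | 6Δ
t=1: Δ0=00000011010 Δ1=00000011000 | 1Δ
t=2: Δ0=00000011000 Δ1=00000011010 Δ2=00000111110 Δ3=00010110111 Δ4=11010110111 Δ5=11000100111 Δ6=10000101111 Δ7=10010101111 | 7Δ
t=3: Δ0=10010101111 Δ1=10010101101 | 1Δ
t=4: Δ0=10010101101 Δ1=10010101111 Δ2=10010001011 Δ3=10000000010 Δ4=00000000010 Δ5=00000010010 Δ6=00000011010 | 6Δ
t=5: Δ0=00000011010 Δ1=00000011000 | 1Δ
t=6: Δ0=00000011000 Δ1=00000011010 Δ2=00000111110 Δ3=00010110111 Δ4=11010110111 Δ5=11000100111 Δ6=10000101111 Δ7=10010101111 | 7Δ
t=7: Δ0=10010101111 Δ1=10010101101 | 1Δ
t=8: Δ0=10010101101 Δ1=10010101111 Δ2=10010001011 Δ3=10000000010 Δ4=00000000010 Δ5=00000010010 Δ6=00000011010 | 6Δ
t=9: Δ0=00000011010 Δ1=00000011000 | 1Δ
t=10: Δ0=00000011000 Δ1=00000011010 Δ2=00000111110 Δ3=00010110111 Δ4=11010110111 Δ5=11000100111 Δ6=10000101111 Δ7=10010101111 | 7Δ
t=11: Δ0=10010101111 Δ1=10010101101 | 1Δ
t=12: Δ0=10010101101 Δ1=10010101111 Δ2=10010001011 Δ3=10000000010 Δ4=00000000010 Δ5=00000010010 Δ6=00000011010 | 6Δ
t=13: Δ0=00000011010 Δ1=00000011000 | 1Δ
t=14: Δ0=00000011000 Δ1=00000011010 Δ2=00000111110 Δ3=00010110111 Δ4=11010110111 Δ5=11000100111 Δ6=10000101111 Δ7=10010101111 | 7Δ
t=15: Δ0=10010101111 Δ1=10010101101 | 1Δ
t=16: Δ0=10010101101 Δ1=10010101111 Δ2=10010001011 Δ3=10000000010 Δ4=00000000010 Δ5=00000010010 Δ6=00000011010 | 6Δ
t=17: Δ0=00000011010 Δ1=00000011000 | 1Δ

1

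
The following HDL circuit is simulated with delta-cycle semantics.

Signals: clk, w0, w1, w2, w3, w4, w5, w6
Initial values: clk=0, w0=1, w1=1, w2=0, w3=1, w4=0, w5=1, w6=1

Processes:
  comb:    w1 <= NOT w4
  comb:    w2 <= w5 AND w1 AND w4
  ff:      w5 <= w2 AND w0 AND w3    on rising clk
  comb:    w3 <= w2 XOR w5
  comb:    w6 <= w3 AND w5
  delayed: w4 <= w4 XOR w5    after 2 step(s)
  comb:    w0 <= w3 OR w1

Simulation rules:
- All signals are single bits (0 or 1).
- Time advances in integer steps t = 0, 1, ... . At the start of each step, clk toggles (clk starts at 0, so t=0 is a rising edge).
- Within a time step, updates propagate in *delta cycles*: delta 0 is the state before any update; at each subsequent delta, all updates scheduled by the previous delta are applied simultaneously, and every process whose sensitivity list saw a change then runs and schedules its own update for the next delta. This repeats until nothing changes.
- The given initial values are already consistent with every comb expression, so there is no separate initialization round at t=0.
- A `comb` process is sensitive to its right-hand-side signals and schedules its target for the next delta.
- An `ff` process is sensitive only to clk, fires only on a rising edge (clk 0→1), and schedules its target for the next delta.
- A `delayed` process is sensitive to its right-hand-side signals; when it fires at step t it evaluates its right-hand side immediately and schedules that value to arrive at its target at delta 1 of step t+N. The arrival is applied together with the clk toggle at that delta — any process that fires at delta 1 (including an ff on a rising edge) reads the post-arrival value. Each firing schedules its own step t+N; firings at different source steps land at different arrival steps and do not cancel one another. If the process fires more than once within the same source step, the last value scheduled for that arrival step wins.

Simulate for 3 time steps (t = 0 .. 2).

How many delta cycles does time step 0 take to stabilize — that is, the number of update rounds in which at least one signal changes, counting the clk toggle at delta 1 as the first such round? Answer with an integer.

3

t=0 Δ0: w3=1 w6=1 w1=1 w0=1 w2=0 w5=1 clk=0 w4=0
  Δ1: clk:0→1
  Δ2: w5:1→0
  Δ3: w3:1→0, w6:1→0
  (3Δ to stable)
t=1 Δ0: w3=0 w6=0 w1=1 w0=1 w2=0 w5=0 clk=1 w4=0
  Δ1: clk:1→0
  (1Δ to stable)
t=2 Δ0: w3=0 w6=0 w1=1 w0=1 w2=0 w5=0 clk=0 w4=0
  Δ1: clk:0→1
  (1Δ to stable)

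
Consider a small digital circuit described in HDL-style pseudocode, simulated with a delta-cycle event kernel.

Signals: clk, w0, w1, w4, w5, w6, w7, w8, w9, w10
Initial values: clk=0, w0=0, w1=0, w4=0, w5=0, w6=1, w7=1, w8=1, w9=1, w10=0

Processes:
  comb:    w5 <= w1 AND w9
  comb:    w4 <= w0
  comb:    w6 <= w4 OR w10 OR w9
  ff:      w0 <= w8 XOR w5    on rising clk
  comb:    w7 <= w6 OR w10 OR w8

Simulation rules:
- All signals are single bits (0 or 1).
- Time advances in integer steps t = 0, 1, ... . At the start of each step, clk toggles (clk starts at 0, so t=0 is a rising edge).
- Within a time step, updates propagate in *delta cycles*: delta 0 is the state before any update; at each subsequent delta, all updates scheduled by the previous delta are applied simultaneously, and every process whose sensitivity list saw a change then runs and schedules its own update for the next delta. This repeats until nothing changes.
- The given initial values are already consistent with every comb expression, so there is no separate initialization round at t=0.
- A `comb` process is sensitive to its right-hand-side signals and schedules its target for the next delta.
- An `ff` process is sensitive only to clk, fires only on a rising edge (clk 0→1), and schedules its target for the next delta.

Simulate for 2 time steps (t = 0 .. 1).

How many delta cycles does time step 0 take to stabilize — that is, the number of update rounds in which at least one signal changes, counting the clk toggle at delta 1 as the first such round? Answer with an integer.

[bits: w7,w5,w1,w9,w0,w6,w4,w8,w10,clk]
t=0: Δ0=1001010100 Δ1=1001010101 Δ2=1001110101 Δ3=1001111101 | 3Δ
t=1: Δ0=1001111101 Δ1=1001111100 | 1Δ

3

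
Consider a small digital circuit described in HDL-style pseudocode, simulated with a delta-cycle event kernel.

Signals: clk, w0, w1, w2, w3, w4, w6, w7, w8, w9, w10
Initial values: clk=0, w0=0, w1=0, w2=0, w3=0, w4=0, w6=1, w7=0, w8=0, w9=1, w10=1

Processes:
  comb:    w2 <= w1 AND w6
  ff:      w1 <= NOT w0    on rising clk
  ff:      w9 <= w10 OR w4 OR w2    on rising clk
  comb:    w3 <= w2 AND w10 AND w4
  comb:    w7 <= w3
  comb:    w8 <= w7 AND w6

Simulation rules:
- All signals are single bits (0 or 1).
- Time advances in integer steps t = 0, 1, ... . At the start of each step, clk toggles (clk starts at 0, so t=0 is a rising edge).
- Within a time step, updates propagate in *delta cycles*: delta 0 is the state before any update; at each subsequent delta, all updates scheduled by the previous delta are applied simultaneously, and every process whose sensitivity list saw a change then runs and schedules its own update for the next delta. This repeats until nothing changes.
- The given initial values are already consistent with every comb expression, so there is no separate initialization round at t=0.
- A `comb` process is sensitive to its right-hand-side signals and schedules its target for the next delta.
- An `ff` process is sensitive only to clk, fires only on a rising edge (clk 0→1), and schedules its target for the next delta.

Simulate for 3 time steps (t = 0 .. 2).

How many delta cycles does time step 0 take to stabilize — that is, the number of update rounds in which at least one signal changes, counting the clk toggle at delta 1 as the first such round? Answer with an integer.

[bits: w2,w3,w8,w1,clk,w9,w6,w0,w7,w10,w4]
t=0: Δ0=00000110010 Δ1=00001110010 Δ2=00011110010 Δ3=10011110010 | 3Δ
t=1: Δ0=10011110010 Δ1=10010110010 | 1Δ
t=2: Δ0=10010110010 Δ1=10011110010 | 1Δ

3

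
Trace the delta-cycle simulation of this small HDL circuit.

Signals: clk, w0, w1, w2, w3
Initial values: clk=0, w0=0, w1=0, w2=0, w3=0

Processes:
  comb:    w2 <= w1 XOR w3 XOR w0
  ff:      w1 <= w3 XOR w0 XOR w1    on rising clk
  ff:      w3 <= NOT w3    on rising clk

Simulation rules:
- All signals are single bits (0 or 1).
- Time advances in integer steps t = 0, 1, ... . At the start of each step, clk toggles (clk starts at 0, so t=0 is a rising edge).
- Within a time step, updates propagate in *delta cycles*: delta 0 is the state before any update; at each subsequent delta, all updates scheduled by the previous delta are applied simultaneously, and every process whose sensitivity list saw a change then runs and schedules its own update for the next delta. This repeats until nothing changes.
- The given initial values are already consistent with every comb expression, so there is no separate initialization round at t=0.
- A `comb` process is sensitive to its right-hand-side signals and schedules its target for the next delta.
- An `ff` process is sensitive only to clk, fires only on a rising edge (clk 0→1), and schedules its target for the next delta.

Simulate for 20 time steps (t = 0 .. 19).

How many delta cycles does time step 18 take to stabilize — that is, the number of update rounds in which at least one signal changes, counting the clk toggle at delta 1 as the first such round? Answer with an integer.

[bits: w2,w1,w0,clk,w3]
t=0: Δ0=00000 Δ1=00010 Δ2=00011 Δ3=10011 | 3Δ
t=1: Δ0=10011 Δ1=10001 | 1Δ
t=2: Δ0=10001 Δ1=10011 Δ2=11010 | 2Δ
t=3: Δ0=11010 Δ1=11000 | 1Δ
t=4: Δ0=11000 Δ1=11010 Δ2=11011 Δ3=01011 | 3Δ
t=5: Δ0=01011 Δ1=01001 | 1Δ
t=6: Δ0=01001 Δ1=01011 Δ2=00010 | 2Δ
t=7: Δ0=00010 Δ1=00000 | 1Δ
t=8: Δ0=00000 Δ1=00010 Δ2=00011 Δ3=10011 | 3Δ
t=9: Δ0=10011 Δ1=10001 | 1Δ
t=10: Δ0=10001 Δ1=10011 Δ2=11010 | 2Δ
t=11: Δ0=11010 Δ1=11000 | 1Δ
t=12: Δ0=11000 Δ1=11010 Δ2=11011 Δ3=01011 | 3Δ
t=13: Δ0=01011 Δ1=01001 | 1Δ
t=14: Δ0=01001 Δ1=01011 Δ2=00010 | 2Δ
t=15: Δ0=00010 Δ1=00000 | 1Δ
t=16: Δ0=00000 Δ1=00010 Δ2=00011 Δ3=10011 | 3Δ
t=17: Δ0=10011 Δ1=10001 | 1Δ
t=18: Δ0=10001 Δ1=10011 Δ2=11010 | 2Δ
t=19: Δ0=11010 Δ1=11000 | 1Δ

2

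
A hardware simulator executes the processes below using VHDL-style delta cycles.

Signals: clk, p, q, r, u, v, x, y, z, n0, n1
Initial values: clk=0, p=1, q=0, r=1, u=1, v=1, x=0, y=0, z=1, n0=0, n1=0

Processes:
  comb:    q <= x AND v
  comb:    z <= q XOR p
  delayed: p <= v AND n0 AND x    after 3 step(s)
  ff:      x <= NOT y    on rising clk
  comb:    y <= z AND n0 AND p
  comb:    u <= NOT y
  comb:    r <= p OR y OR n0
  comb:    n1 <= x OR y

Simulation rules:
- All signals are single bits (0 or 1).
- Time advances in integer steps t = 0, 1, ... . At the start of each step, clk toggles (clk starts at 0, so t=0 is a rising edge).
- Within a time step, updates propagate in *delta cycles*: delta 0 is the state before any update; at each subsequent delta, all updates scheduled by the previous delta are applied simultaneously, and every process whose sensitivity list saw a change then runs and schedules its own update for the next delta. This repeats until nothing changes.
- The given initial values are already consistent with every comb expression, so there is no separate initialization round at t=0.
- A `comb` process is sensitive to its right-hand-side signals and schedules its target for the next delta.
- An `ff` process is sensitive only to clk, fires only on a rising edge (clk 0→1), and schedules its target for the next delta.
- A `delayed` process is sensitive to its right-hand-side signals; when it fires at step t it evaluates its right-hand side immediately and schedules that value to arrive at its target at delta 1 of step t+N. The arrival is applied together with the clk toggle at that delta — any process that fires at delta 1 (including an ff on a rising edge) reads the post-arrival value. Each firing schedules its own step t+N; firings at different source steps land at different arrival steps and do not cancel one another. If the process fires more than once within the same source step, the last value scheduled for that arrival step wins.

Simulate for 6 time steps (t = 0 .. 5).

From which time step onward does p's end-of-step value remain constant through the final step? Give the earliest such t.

3

t0.Δ0 x=0 y=0 r=1 p=1 z=1 n1=0 clk=0 u=1 q=0 v=1 n0=0
t0.Δ1 x=0 y=0 r=1 p=1 z=1 n1=0 clk=1 u=1 q=0 v=1 n0=0
t0.Δ2 x=1 y=0 r=1 p=1 z=1 n1=0 clk=1 u=1 q=0 v=1 n0=0
t0.Δ3 x=1 y=0 r=1 p=1 z=1 n1=1 clk=1 u=1 q=1 v=1 n0=0
t0.Δ4 x=1 y=0 r=1 p=1 z=0 n1=1 clk=1 u=1 q=1 v=1 n0=0
t1.Δ0 x=1 y=0 r=1 p=1 z=0 n1=1 clk=1 u=1 q=1 v=1 n0=0
t1.Δ1 x=1 y=0 r=1 p=1 z=0 n1=1 clk=0 u=1 q=1 v=1 n0=0
t2.Δ0 x=1 y=0 r=1 p=1 z=0 n1=1 clk=0 u=1 q=1 v=1 n0=0
t2.Δ1 x=1 y=0 r=1 p=1 z=0 n1=1 clk=1 u=1 q=1 v=1 n0=0
t3.Δ0 x=1 y=0 r=1 p=1 z=0 n1=1 clk=1 u=1 q=1 v=1 n0=0
t3.Δ1 x=1 y=0 r=1 p=0 z=0 n1=1 clk=0 u=1 q=1 v=1 n0=0
t3.Δ2 x=1 y=0 r=0 p=0 z=1 n1=1 clk=0 u=1 q=1 v=1 n0=0
t4.Δ0 x=1 y=0 r=0 p=0 z=1 n1=1 clk=0 u=1 q=1 v=1 n0=0
t4.Δ1 x=1 y=0 r=0 p=0 z=1 n1=1 clk=1 u=1 q=1 v=1 n0=0
t5.Δ0 x=1 y=0 r=0 p=0 z=1 n1=1 clk=1 u=1 q=1 v=1 n0=0
t5.Δ1 x=1 y=0 r=0 p=0 z=1 n1=1 clk=0 u=1 q=1 v=1 n0=0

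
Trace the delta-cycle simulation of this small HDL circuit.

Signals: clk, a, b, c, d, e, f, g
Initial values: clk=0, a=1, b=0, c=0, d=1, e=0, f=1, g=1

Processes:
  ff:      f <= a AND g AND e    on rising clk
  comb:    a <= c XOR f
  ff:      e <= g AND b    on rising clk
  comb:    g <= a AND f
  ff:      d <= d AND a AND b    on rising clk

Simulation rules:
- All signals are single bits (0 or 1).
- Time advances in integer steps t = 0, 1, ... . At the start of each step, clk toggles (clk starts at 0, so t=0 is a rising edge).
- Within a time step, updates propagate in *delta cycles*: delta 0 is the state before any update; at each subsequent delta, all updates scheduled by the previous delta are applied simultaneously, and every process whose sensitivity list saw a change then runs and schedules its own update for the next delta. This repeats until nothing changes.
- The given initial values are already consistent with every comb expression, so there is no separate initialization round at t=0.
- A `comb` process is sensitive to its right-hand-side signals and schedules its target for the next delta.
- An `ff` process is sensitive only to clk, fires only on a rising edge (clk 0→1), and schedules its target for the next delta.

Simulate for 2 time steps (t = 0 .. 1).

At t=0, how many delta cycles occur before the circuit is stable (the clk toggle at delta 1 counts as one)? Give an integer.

3

t0.Δ0 g=1 d=1 f=1 c=0 b=0 clk=0 e=0 a=1
t0.Δ1 g=1 d=1 f=1 c=0 b=0 clk=1 e=0 a=1
t0.Δ2 g=1 d=0 f=0 c=0 b=0 clk=1 e=0 a=1
t0.Δ3 g=0 d=0 f=0 c=0 b=0 clk=1 e=0 a=0
t1.Δ0 g=0 d=0 f=0 c=0 b=0 clk=1 e=0 a=0
t1.Δ1 g=0 d=0 f=0 c=0 b=0 clk=0 e=0 a=0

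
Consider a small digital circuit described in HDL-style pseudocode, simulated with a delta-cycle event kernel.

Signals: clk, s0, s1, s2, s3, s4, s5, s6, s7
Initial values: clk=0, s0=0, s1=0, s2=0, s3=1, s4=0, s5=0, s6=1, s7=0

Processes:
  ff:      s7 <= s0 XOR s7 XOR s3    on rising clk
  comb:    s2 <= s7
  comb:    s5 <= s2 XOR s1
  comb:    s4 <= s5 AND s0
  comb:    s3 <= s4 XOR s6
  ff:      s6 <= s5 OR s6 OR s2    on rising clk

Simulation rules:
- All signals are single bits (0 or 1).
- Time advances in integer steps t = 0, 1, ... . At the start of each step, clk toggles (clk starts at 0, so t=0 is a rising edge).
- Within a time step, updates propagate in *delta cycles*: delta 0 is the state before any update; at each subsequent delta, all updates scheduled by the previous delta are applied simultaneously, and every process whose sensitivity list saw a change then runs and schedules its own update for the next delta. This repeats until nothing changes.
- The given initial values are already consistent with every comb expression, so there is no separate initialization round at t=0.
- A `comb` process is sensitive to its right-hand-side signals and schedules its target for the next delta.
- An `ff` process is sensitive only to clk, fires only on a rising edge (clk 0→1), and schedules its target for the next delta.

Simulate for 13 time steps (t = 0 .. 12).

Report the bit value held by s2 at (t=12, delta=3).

t0.Δ0 s5=0 s4=0 s0=0 s2=0 s6=1 s3=1 clk=0 s7=0 s1=0
t0.Δ1 s5=0 s4=0 s0=0 s2=0 s6=1 s3=1 clk=1 s7=0 s1=0
t0.Δ2 s5=0 s4=0 s0=0 s2=0 s6=1 s3=1 clk=1 s7=1 s1=0
t0.Δ3 s5=0 s4=0 s0=0 s2=1 s6=1 s3=1 clk=1 s7=1 s1=0
t0.Δ4 s5=1 s4=0 s0=0 s2=1 s6=1 s3=1 clk=1 s7=1 s1=0
t1.Δ0 s5=1 s4=0 s0=0 s2=1 s6=1 s3=1 clk=1 s7=1 s1=0
t1.Δ1 s5=1 s4=0 s0=0 s2=1 s6=1 s3=1 clk=0 s7=1 s1=0
t2.Δ0 s5=1 s4=0 s0=0 s2=1 s6=1 s3=1 clk=0 s7=1 s1=0
t2.Δ1 s5=1 s4=0 s0=0 s2=1 s6=1 s3=1 clk=1 s7=1 s1=0
t2.Δ2 s5=1 s4=0 s0=0 s2=1 s6=1 s3=1 clk=1 s7=0 s1=0
t2.Δ3 s5=1 s4=0 s0=0 s2=0 s6=1 s3=1 clk=1 s7=0 s1=0
t2.Δ4 s5=0 s4=0 s0=0 s2=0 s6=1 s3=1 clk=1 s7=0 s1=0
t3.Δ0 s5=0 s4=0 s0=0 s2=0 s6=1 s3=1 clk=1 s7=0 s1=0
t3.Δ1 s5=0 s4=0 s0=0 s2=0 s6=1 s3=1 clk=0 s7=0 s1=0
t4.Δ0 s5=0 s4=0 s0=0 s2=0 s6=1 s3=1 clk=0 s7=0 s1=0
t4.Δ1 s5=0 s4=0 s0=0 s2=0 s6=1 s3=1 clk=1 s7=0 s1=0
t4.Δ2 s5=0 s4=0 s0=0 s2=0 s6=1 s3=1 clk=1 s7=1 s1=0
t4.Δ3 s5=0 s4=0 s0=0 s2=1 s6=1 s3=1 clk=1 s7=1 s1=0
t4.Δ4 s5=1 s4=0 s0=0 s2=1 s6=1 s3=1 clk=1 s7=1 s1=0
t5.Δ0 s5=1 s4=0 s0=0 s2=1 s6=1 s3=1 clk=1 s7=1 s1=0
t5.Δ1 s5=1 s4=0 s0=0 s2=1 s6=1 s3=1 clk=0 s7=1 s1=0
t6.Δ0 s5=1 s4=0 s0=0 s2=1 s6=1 s3=1 clk=0 s7=1 s1=0
t6.Δ1 s5=1 s4=0 s0=0 s2=1 s6=1 s3=1 clk=1 s7=1 s1=0
t6.Δ2 s5=1 s4=0 s0=0 s2=1 s6=1 s3=1 clk=1 s7=0 s1=0
t6.Δ3 s5=1 s4=0 s0=0 s2=0 s6=1 s3=1 clk=1 s7=0 s1=0
t6.Δ4 s5=0 s4=0 s0=0 s2=0 s6=1 s3=1 clk=1 s7=0 s1=0
t7.Δ0 s5=0 s4=0 s0=0 s2=0 s6=1 s3=1 clk=1 s7=0 s1=0
t7.Δ1 s5=0 s4=0 s0=0 s2=0 s6=1 s3=1 clk=0 s7=0 s1=0
t8.Δ0 s5=0 s4=0 s0=0 s2=0 s6=1 s3=1 clk=0 s7=0 s1=0
t8.Δ1 s5=0 s4=0 s0=0 s2=0 s6=1 s3=1 clk=1 s7=0 s1=0
t8.Δ2 s5=0 s4=0 s0=0 s2=0 s6=1 s3=1 clk=1 s7=1 s1=0
t8.Δ3 s5=0 s4=0 s0=0 s2=1 s6=1 s3=1 clk=1 s7=1 s1=0
t8.Δ4 s5=1 s4=0 s0=0 s2=1 s6=1 s3=1 clk=1 s7=1 s1=0
t9.Δ0 s5=1 s4=0 s0=0 s2=1 s6=1 s3=1 clk=1 s7=1 s1=0
t9.Δ1 s5=1 s4=0 s0=0 s2=1 s6=1 s3=1 clk=0 s7=1 s1=0
t10.Δ0 s5=1 s4=0 s0=0 s2=1 s6=1 s3=1 clk=0 s7=1 s1=0
t10.Δ1 s5=1 s4=0 s0=0 s2=1 s6=1 s3=1 clk=1 s7=1 s1=0
t10.Δ2 s5=1 s4=0 s0=0 s2=1 s6=1 s3=1 clk=1 s7=0 s1=0
t10.Δ3 s5=1 s4=0 s0=0 s2=0 s6=1 s3=1 clk=1 s7=0 s1=0
t10.Δ4 s5=0 s4=0 s0=0 s2=0 s6=1 s3=1 clk=1 s7=0 s1=0
t11.Δ0 s5=0 s4=0 s0=0 s2=0 s6=1 s3=1 clk=1 s7=0 s1=0
t11.Δ1 s5=0 s4=0 s0=0 s2=0 s6=1 s3=1 clk=0 s7=0 s1=0
t12.Δ0 s5=0 s4=0 s0=0 s2=0 s6=1 s3=1 clk=0 s7=0 s1=0
t12.Δ1 s5=0 s4=0 s0=0 s2=0 s6=1 s3=1 clk=1 s7=0 s1=0
t12.Δ2 s5=0 s4=0 s0=0 s2=0 s6=1 s3=1 clk=1 s7=1 s1=0
t12.Δ3 s5=0 s4=0 s0=0 s2=1 s6=1 s3=1 clk=1 s7=1 s1=0
t12.Δ4 s5=1 s4=0 s0=0 s2=1 s6=1 s3=1 clk=1 s7=1 s1=0

1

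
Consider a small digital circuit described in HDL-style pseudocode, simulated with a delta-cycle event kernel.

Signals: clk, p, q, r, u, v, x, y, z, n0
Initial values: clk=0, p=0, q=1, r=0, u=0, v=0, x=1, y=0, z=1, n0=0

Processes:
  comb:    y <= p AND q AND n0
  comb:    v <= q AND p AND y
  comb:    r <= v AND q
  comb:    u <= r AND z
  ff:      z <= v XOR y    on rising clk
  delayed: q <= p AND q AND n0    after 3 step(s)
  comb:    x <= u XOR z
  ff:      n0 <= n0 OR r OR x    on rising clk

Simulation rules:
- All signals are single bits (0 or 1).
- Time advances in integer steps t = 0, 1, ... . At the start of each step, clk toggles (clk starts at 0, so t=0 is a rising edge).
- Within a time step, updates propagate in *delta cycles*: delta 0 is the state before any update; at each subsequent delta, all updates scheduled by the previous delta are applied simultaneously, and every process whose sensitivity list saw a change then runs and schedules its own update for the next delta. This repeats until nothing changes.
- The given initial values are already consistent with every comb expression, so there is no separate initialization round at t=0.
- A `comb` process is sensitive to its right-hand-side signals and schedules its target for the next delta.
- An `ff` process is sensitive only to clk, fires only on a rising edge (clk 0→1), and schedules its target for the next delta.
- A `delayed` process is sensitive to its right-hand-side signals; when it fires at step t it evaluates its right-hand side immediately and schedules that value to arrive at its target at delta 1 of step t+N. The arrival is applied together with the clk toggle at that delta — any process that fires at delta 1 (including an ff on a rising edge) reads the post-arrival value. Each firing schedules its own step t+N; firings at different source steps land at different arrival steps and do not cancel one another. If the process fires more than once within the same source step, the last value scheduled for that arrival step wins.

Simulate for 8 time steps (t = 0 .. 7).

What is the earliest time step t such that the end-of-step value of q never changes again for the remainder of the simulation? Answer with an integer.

t0.Δ0 x=1 v=0 y=0 q=1 z=1 clk=0 u=0 r=0 n0=0 p=0
t0.Δ1 x=1 v=0 y=0 q=1 z=1 clk=1 u=0 r=0 n0=0 p=0
t0.Δ2 x=1 v=0 y=0 q=1 z=0 clk=1 u=0 r=0 n0=1 p=0
t0.Δ3 x=0 v=0 y=0 q=1 z=0 clk=1 u=0 r=0 n0=1 p=0
t1.Δ0 x=0 v=0 y=0 q=1 z=0 clk=1 u=0 r=0 n0=1 p=0
t1.Δ1 x=0 v=0 y=0 q=1 z=0 clk=0 u=0 r=0 n0=1 p=0
t2.Δ0 x=0 v=0 y=0 q=1 z=0 clk=0 u=0 r=0 n0=1 p=0
t2.Δ1 x=0 v=0 y=0 q=1 z=0 clk=1 u=0 r=0 n0=1 p=0
t3.Δ0 x=0 v=0 y=0 q=1 z=0 clk=1 u=0 r=0 n0=1 p=0
t3.Δ1 x=0 v=0 y=0 q=0 z=0 clk=0 u=0 r=0 n0=1 p=0
t4.Δ0 x=0 v=0 y=0 q=0 z=0 clk=0 u=0 r=0 n0=1 p=0
t4.Δ1 x=0 v=0 y=0 q=0 z=0 clk=1 u=0 r=0 n0=1 p=0
t5.Δ0 x=0 v=0 y=0 q=0 z=0 clk=1 u=0 r=0 n0=1 p=0
t5.Δ1 x=0 v=0 y=0 q=0 z=0 clk=0 u=0 r=0 n0=1 p=0
t6.Δ0 x=0 v=0 y=0 q=0 z=0 clk=0 u=0 r=0 n0=1 p=0
t6.Δ1 x=0 v=0 y=0 q=0 z=0 clk=1 u=0 r=0 n0=1 p=0
t7.Δ0 x=0 v=0 y=0 q=0 z=0 clk=1 u=0 r=0 n0=1 p=0
t7.Δ1 x=0 v=0 y=0 q=0 z=0 clk=0 u=0 r=0 n0=1 p=0

3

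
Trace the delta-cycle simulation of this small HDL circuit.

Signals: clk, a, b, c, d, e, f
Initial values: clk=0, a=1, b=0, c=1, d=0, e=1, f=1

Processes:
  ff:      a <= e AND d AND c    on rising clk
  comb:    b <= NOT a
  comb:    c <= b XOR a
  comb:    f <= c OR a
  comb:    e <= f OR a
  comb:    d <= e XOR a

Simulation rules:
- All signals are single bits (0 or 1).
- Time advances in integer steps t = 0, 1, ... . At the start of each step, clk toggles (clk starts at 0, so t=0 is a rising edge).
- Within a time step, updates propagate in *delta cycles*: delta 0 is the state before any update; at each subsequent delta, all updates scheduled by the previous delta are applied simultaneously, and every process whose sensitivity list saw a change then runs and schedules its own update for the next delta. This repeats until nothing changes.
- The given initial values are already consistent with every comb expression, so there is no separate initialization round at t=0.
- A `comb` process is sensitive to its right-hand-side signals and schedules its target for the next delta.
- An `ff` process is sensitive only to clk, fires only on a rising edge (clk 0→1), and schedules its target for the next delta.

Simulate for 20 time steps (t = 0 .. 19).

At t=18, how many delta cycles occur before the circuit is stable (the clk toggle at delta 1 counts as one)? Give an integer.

4

t=0 Δ0: b=0 f=1 e=1 clk=0 c=1 a=1 d=0
  Δ1: clk:0→1
  Δ2: a:1→0
  Δ3: b:0→1, c:1→0, d:0→1
  Δ4: f:1→0, c:0→1
  Δ5: f:0→1, e:1→0
  Δ6: e:0→1, d:1→0
  Δ7: d:0→1
  (7Δ to stable)
t=1 Δ0: b=1 f=1 e=1 clk=1 c=1 a=0 d=1
  Δ1: clk:1→0
  (1Δ to stable)
t=2 Δ0: b=1 f=1 e=1 clk=0 c=1 a=0 d=1
  Δ1: clk:0→1
  Δ2: a:0→1
  Δ3: b:1→0, c:1→0, d:1→0
  Δ4: c:0→1
  (4Δ to stable)
t=3 Δ0: b=0 f=1 e=1 clk=1 c=1 a=1 d=0
  Δ1: clk:1→0
  (1Δ to stable)
t=4 Δ0: b=0 f=1 e=1 clk=0 c=1 a=1 d=0
  Δ1: clk:0→1
  Δ2: a:1→0
  Δ3: b:0→1, c:1→0, d:0→1
  Δ4: f:1→0, c:0→1
  Δ5: f:0→1, e:1→0
  Δ6: e:0→1, d:1→0
  Δ7: d:0→1
  (7Δ to stable)
t=5 Δ0: b=1 f=1 e=1 clk=1 c=1 a=0 d=1
  Δ1: clk:1→0
  (1Δ to stable)
t=6 Δ0: b=1 f=1 e=1 clk=0 c=1 a=0 d=1
  Δ1: clk:0→1
  Δ2: a:0→1
  Δ3: b:1→0, c:1→0, d:1→0
  Δ4: c:0→1
  (4Δ to stable)
t=7 Δ0: b=0 f=1 e=1 clk=1 c=1 a=1 d=0
  Δ1: clk:1→0
  (1Δ to stable)
t=8 Δ0: b=0 f=1 e=1 clk=0 c=1 a=1 d=0
  Δ1: clk:0→1
  Δ2: a:1→0
  Δ3: b:0→1, c:1→0, d:0→1
  Δ4: f:1→0, c:0→1
  Δ5: f:0→1, e:1→0
  Δ6: e:0→1, d:1→0
  Δ7: d:0→1
  (7Δ to stable)
t=9 Δ0: b=1 f=1 e=1 clk=1 c=1 a=0 d=1
  Δ1: clk:1→0
  (1Δ to stable)
t=10 Δ0: b=1 f=1 e=1 clk=0 c=1 a=0 d=1
  Δ1: clk:0→1
  Δ2: a:0→1
  Δ3: b:1→0, c:1→0, d:1→0
  Δ4: c:0→1
  (4Δ to stable)
t=11 Δ0: b=0 f=1 e=1 clk=1 c=1 a=1 d=0
  Δ1: clk:1→0
  (1Δ to stable)
t=12 Δ0: b=0 f=1 e=1 clk=0 c=1 a=1 d=0
  Δ1: clk:0→1
  Δ2: a:1→0
  Δ3: b:0→1, c:1→0, d:0→1
  Δ4: f:1→0, c:0→1
  Δ5: f:0→1, e:1→0
  Δ6: e:0→1, d:1→0
  Δ7: d:0→1
  (7Δ to stable)
t=13 Δ0: b=1 f=1 e=1 clk=1 c=1 a=0 d=1
  Δ1: clk:1→0
  (1Δ to stable)
t=14 Δ0: b=1 f=1 e=1 clk=0 c=1 a=0 d=1
  Δ1: clk:0→1
  Δ2: a:0→1
  Δ3: b:1→0, c:1→0, d:1→0
  Δ4: c:0→1
  (4Δ to stable)
t=15 Δ0: b=0 f=1 e=1 clk=1 c=1 a=1 d=0
  Δ1: clk:1→0
  (1Δ to stable)
t=16 Δ0: b=0 f=1 e=1 clk=0 c=1 a=1 d=0
  Δ1: clk:0→1
  Δ2: a:1→0
  Δ3: b:0→1, c:1→0, d:0→1
  Δ4: f:1→0, c:0→1
  Δ5: f:0→1, e:1→0
  Δ6: e:0→1, d:1→0
  Δ7: d:0→1
  (7Δ to stable)
t=17 Δ0: b=1 f=1 e=1 clk=1 c=1 a=0 d=1
  Δ1: clk:1→0
  (1Δ to stable)
t=18 Δ0: b=1 f=1 e=1 clk=0 c=1 a=0 d=1
  Δ1: clk:0→1
  Δ2: a:0→1
  Δ3: b:1→0, c:1→0, d:1→0
  Δ4: c:0→1
  (4Δ to stable)
t=19 Δ0: b=0 f=1 e=1 clk=1 c=1 a=1 d=0
  Δ1: clk:1→0
  (1Δ to stable)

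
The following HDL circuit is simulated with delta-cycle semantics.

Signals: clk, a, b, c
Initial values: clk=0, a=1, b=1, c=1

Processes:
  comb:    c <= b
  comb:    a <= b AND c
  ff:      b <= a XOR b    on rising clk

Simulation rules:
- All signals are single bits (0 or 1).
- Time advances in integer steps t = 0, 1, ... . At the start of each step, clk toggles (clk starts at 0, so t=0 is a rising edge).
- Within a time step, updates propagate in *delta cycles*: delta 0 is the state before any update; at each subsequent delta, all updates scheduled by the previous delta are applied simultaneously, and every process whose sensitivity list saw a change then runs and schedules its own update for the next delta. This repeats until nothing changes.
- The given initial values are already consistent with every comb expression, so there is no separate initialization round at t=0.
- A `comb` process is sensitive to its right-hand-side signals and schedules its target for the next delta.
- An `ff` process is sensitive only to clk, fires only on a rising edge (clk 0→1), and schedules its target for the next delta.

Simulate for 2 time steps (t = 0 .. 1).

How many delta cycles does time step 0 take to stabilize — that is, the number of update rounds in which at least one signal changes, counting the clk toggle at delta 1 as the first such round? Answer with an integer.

t=0 Δ0: a=1 b=1 clk=0 c=1
  Δ1: clk:0→1
  Δ2: b:1→0
  Δ3: a:1→0, c:1→0
  (3Δ to stable)
t=1 Δ0: a=0 b=0 clk=1 c=0
  Δ1: clk:1→0
  (1Δ to stable)

3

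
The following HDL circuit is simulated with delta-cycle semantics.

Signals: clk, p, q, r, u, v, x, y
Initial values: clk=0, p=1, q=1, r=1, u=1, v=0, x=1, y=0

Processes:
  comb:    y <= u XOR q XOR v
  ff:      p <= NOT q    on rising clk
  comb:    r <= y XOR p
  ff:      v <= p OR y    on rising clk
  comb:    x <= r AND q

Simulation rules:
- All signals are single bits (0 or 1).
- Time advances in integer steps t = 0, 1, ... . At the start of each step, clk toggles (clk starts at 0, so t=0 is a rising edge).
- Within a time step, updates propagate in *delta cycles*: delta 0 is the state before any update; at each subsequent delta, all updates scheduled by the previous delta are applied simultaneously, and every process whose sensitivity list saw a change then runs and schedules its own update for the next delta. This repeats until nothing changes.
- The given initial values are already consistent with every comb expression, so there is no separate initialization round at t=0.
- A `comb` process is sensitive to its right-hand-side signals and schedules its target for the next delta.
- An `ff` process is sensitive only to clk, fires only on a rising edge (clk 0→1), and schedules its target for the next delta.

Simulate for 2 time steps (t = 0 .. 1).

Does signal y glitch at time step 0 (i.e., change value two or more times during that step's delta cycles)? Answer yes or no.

no

t=0 Δ0: clk=0 q=1 p=1 r=1 u=1 y=0 x=1 v=0
  Δ1: clk:0→1
  Δ2: p:1→0, v:0→1
  Δ3: r:1→0, y:0→1
  Δ4: r:0→1, x:1→0
  Δ5: x:0→1
  (5Δ to stable)
t=1 Δ0: clk=1 q=1 p=0 r=1 u=1 y=1 x=1 v=1
  Δ1: clk:1→0
  (1Δ to stable)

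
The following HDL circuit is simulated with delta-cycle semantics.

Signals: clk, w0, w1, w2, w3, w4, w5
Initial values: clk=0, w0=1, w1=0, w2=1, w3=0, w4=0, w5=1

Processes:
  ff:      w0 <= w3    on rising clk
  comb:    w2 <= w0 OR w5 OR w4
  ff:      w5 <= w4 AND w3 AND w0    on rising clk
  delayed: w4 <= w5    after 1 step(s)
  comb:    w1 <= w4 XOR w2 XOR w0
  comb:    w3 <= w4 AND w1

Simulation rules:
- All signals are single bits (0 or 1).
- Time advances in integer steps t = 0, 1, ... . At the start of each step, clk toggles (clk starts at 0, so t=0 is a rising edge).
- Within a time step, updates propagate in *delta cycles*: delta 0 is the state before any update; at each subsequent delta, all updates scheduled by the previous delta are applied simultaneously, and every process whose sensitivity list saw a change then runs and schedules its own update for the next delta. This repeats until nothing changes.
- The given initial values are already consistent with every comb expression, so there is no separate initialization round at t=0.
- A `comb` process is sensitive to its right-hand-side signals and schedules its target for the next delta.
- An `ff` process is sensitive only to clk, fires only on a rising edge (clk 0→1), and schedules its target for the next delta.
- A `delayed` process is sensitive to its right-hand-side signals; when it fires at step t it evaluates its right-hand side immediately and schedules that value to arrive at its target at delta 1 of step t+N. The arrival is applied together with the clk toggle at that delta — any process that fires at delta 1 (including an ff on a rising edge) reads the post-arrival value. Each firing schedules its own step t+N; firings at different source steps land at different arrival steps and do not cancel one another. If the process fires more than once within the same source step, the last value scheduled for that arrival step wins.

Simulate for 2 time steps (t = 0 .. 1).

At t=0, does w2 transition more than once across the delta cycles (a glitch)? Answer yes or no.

t=0 Δ0: w5=1 clk=0 w1=0 w3=0 w0=1 w4=0 w2=1
  Δ1: clk:0→1
  Δ2: w5:1→0, w0:1→0
  Δ3: w1:0→1, w2:1→0
  Δ4: w1:1→0
  (4Δ to stable)
t=1 Δ0: w5=0 clk=1 w1=0 w3=0 w0=0 w4=0 w2=0
  Δ1: clk:1→0
  (1Δ to stable)

no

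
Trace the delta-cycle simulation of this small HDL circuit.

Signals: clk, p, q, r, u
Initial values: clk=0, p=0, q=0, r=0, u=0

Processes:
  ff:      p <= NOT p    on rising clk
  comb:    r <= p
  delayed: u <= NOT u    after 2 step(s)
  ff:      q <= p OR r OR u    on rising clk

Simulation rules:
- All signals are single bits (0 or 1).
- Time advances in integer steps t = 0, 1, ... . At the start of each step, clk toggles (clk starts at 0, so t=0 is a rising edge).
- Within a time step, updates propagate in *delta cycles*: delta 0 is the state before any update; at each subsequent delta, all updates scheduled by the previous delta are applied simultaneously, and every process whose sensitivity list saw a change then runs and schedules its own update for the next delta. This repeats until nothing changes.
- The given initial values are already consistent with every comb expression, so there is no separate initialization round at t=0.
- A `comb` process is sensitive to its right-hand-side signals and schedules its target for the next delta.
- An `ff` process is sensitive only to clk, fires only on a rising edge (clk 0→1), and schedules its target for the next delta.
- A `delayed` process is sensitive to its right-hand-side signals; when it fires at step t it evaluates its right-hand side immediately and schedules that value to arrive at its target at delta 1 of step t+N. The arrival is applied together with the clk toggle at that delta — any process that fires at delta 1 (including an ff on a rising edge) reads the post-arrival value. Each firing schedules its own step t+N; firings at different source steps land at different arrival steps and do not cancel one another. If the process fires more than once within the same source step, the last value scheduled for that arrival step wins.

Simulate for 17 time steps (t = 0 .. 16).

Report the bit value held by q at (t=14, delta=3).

t0.Δ0 q=0 r=0 p=0 clk=0 u=0
t0.Δ1 q=0 r=0 p=0 clk=1 u=0
t0.Δ2 q=0 r=0 p=1 clk=1 u=0
t0.Δ3 q=0 r=1 p=1 clk=1 u=0
t1.Δ0 q=0 r=1 p=1 clk=1 u=0
t1.Δ1 q=0 r=1 p=1 clk=0 u=0
t2.Δ0 q=0 r=1 p=1 clk=0 u=0
t2.Δ1 q=0 r=1 p=1 clk=1 u=0
t2.Δ2 q=1 r=1 p=0 clk=1 u=0
t2.Δ3 q=1 r=0 p=0 clk=1 u=0
t3.Δ0 q=1 r=0 p=0 clk=1 u=0
t3.Δ1 q=1 r=0 p=0 clk=0 u=0
t4.Δ0 q=1 r=0 p=0 clk=0 u=0
t4.Δ1 q=1 r=0 p=0 clk=1 u=0
t4.Δ2 q=0 r=0 p=1 clk=1 u=0
t4.Δ3 q=0 r=1 p=1 clk=1 u=0
t5.Δ0 q=0 r=1 p=1 clk=1 u=0
t5.Δ1 q=0 r=1 p=1 clk=0 u=0
t6.Δ0 q=0 r=1 p=1 clk=0 u=0
t6.Δ1 q=0 r=1 p=1 clk=1 u=0
t6.Δ2 q=1 r=1 p=0 clk=1 u=0
t6.Δ3 q=1 r=0 p=0 clk=1 u=0
t7.Δ0 q=1 r=0 p=0 clk=1 u=0
t7.Δ1 q=1 r=0 p=0 clk=0 u=0
t8.Δ0 q=1 r=0 p=0 clk=0 u=0
t8.Δ1 q=1 r=0 p=0 clk=1 u=0
t8.Δ2 q=0 r=0 p=1 clk=1 u=0
t8.Δ3 q=0 r=1 p=1 clk=1 u=0
t9.Δ0 q=0 r=1 p=1 clk=1 u=0
t9.Δ1 q=0 r=1 p=1 clk=0 u=0
t10.Δ0 q=0 r=1 p=1 clk=0 u=0
t10.Δ1 q=0 r=1 p=1 clk=1 u=0
t10.Δ2 q=1 r=1 p=0 clk=1 u=0
t10.Δ3 q=1 r=0 p=0 clk=1 u=0
t11.Δ0 q=1 r=0 p=0 clk=1 u=0
t11.Δ1 q=1 r=0 p=0 clk=0 u=0
t12.Δ0 q=1 r=0 p=0 clk=0 u=0
t12.Δ1 q=1 r=0 p=0 clk=1 u=0
t12.Δ2 q=0 r=0 p=1 clk=1 u=0
t12.Δ3 q=0 r=1 p=1 clk=1 u=0
t13.Δ0 q=0 r=1 p=1 clk=1 u=0
t13.Δ1 q=0 r=1 p=1 clk=0 u=0
t14.Δ0 q=0 r=1 p=1 clk=0 u=0
t14.Δ1 q=0 r=1 p=1 clk=1 u=0
t14.Δ2 q=1 r=1 p=0 clk=1 u=0
t14.Δ3 q=1 r=0 p=0 clk=1 u=0
t15.Δ0 q=1 r=0 p=0 clk=1 u=0
t15.Δ1 q=1 r=0 p=0 clk=0 u=0
t16.Δ0 q=1 r=0 p=0 clk=0 u=0
t16.Δ1 q=1 r=0 p=0 clk=1 u=0
t16.Δ2 q=0 r=0 p=1 clk=1 u=0
t16.Δ3 q=0 r=1 p=1 clk=1 u=0

1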